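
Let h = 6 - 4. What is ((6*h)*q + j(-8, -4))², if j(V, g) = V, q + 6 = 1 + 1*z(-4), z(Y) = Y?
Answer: 13456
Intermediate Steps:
h = 2
q = -9 (q = -6 + (1 + 1*(-4)) = -6 + (1 - 4) = -6 - 3 = -9)
((6*h)*q + j(-8, -4))² = ((6*2)*(-9) - 8)² = (12*(-9) - 8)² = (-108 - 8)² = (-116)² = 13456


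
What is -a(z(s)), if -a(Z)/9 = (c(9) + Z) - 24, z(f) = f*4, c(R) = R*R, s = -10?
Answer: 153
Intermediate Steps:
c(R) = R²
z(f) = 4*f
a(Z) = -513 - 9*Z (a(Z) = -9*((9² + Z) - 24) = -9*((81 + Z) - 24) = -9*(57 + Z) = -513 - 9*Z)
-a(z(s)) = -(-513 - 36*(-10)) = -(-513 - 9*(-40)) = -(-513 + 360) = -1*(-153) = 153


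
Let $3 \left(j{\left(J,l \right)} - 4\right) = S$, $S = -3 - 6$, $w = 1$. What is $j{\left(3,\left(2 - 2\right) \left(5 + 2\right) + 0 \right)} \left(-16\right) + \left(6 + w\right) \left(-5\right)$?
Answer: $-51$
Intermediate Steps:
$S = -9$ ($S = -3 - 6 = -9$)
$j{\left(J,l \right)} = 1$ ($j{\left(J,l \right)} = 4 + \frac{1}{3} \left(-9\right) = 4 - 3 = 1$)
$j{\left(3,\left(2 - 2\right) \left(5 + 2\right) + 0 \right)} \left(-16\right) + \left(6 + w\right) \left(-5\right) = 1 \left(-16\right) + \left(6 + 1\right) \left(-5\right) = -16 + 7 \left(-5\right) = -16 - 35 = -51$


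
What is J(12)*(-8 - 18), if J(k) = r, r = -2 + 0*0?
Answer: 52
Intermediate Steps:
r = -2 (r = -2 + 0 = -2)
J(k) = -2
J(12)*(-8 - 18) = -2*(-8 - 18) = -2*(-26) = 52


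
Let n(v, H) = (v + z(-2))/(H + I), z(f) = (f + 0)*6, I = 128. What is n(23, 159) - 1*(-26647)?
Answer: 7647700/287 ≈ 26647.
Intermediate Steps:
z(f) = 6*f (z(f) = f*6 = 6*f)
n(v, H) = (-12 + v)/(128 + H) (n(v, H) = (v + 6*(-2))/(H + 128) = (v - 12)/(128 + H) = (-12 + v)/(128 + H))
n(23, 159) - 1*(-26647) = (-12 + 23)/(128 + 159) - 1*(-26647) = 11/287 + 26647 = 7647700/287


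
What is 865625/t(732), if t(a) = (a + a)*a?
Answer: 865625/1071648 ≈ 0.80775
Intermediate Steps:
t(a) = 2*a² (t(a) = (2*a)*a = 2*a²)
865625/t(732) = 865625/((2*732²)) = 865625/((2*535824)) = 865625/1071648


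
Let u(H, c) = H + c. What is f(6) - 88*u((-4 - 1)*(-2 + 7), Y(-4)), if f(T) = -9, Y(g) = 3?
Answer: 1927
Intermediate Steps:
f(6) - 88*u((-4 - 1)*(-2 + 7), Y(-4)) = -9 - 88*((-4 - 1)*(-2 + 7) + 3) = -9 - 88*(-5*5 + 3) = -9 - 88*(-25 + 3) = -9 - 88*(-22) = -9 + 1936 = 1927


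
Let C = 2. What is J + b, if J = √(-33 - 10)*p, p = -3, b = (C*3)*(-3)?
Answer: -18 - 3*I*√43 ≈ -18.0 - 19.672*I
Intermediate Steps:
b = -18 (b = (2*3)*(-3) = 6*(-3) = -18)
J = -3*I*√43 (J = √(-33 - 10)*(-3) = √(-43)*(-3) = (I*√43)*(-3) = -3*I*√43 ≈ -19.672*I)
J + b = -3*I*√43 - 18 = -18 - 3*I*√43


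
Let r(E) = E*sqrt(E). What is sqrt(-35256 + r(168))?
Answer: 2*sqrt(-8814 + 84*sqrt(42)) ≈ 181.88*I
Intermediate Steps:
r(E) = E**(3/2)
sqrt(-35256 + r(168)) = sqrt(-35256 + 168**(3/2)) = sqrt(-35256 + 336*sqrt(42))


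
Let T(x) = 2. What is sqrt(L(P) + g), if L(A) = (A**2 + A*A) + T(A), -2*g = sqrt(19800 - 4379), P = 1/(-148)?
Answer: sqrt(43810 - 10952*sqrt(15421))/148 ≈ 7.7518*I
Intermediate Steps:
P = -1/148 ≈ -0.0067568
g = -sqrt(15421)/2 (g = -sqrt(19800 - 4379)/2 = -sqrt(15421)/2 ≈ -62.091)
L(A) = 2 + 2*A**2 (L(A) = (A**2 + A*A) + 2 = (A**2 + A**2) + 2 = 2*A**2 + 2 = 2 + 2*A**2)
sqrt(L(P) + g) = sqrt((2 + 2*(-1/148)**2) - sqrt(15421)/2) = sqrt((2 + 2*(1/21904)) - sqrt(15421)/2) = sqrt((2 + 1/10952) - sqrt(15421)/2) = sqrt(21905/10952 - sqrt(15421)/2)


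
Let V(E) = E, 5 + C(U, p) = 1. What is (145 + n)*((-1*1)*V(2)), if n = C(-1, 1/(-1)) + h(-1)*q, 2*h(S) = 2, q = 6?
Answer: -294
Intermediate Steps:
C(U, p) = -4 (C(U, p) = -5 + 1 = -4)
h(S) = 1 (h(S) = (½)*2 = 1)
n = 2 (n = -4 + 1*6 = -4 + 6 = 2)
(145 + n)*((-1*1)*V(2)) = (145 + 2)*(-1*1*2) = 147*(-1*2) = 147*(-2) = -294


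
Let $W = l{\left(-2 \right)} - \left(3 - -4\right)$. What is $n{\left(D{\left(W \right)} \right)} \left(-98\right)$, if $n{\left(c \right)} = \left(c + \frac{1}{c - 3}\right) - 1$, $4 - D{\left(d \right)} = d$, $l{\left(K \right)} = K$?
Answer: $- \frac{5929}{5} \approx -1185.8$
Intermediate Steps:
$W = -9$ ($W = -2 - \left(3 - -4\right) = -2 - \left(3 + 4\right) = -2 - 7 = -9$)
$D{\left(d \right)} = 4 - d$
$n{\left(c \right)} = -1 + c + \frac{1}{-3 + c}$ ($n{\left(c \right)} = \left(c + \frac{1}{-3 + c}\right) - 1 = -1 + c + \frac{1}{-3 + c}$)
$n{\left(D{\left(W \right)} \right)} \left(-98\right) = \frac{4 + \left(4 - -9\right)^{2} - 4 \left(4 - -9\right)}{-3 + \left(4 - -9\right)} \left(-98\right) = \frac{4 + \left(4 + 9\right)^{2} - 4 \left(4 + 9\right)}{-3 + \left(4 + 9\right)} \left(-98\right) = \frac{4 + 13^{2} - 52}{-3 + 13} \left(-98\right) = \frac{4 + 169 - 52}{10} \left(-98\right) = \frac{1}{10} \cdot 121 \left(-98\right) = \frac{121}{10} \left(-98\right) = - \frac{5929}{5}$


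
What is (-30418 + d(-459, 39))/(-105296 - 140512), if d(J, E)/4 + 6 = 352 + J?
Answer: 1715/13656 ≈ 0.12559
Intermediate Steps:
d(J, E) = 1384 + 4*J (d(J, E) = -24 + 4*(352 + J) = -24 + (1408 + 4*J) = 1384 + 4*J)
(-30418 + d(-459, 39))/(-105296 - 140512) = (-30418 + (1384 + 4*(-459)))/(-105296 - 140512) = (-30418 + (1384 - 1836))/(-245808) = (-30418 - 452)*(-1/245808) = -30870*(-1/245808) = 1715/13656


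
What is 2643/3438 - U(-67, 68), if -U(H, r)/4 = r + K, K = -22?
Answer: 211745/1146 ≈ 184.77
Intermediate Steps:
U(H, r) = 88 - 4*r (U(H, r) = -4*(r - 22) = -4*(-22 + r) = 88 - 4*r)
2643/3438 - U(-67, 68) = 2643/3438 - (88 - 4*68) = 2643*(1/3438) - (88 - 272) = 881/1146 - 1*(-184) = 881/1146 + 184 = 211745/1146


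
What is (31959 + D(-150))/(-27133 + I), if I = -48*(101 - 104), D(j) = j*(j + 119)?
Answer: -36609/26989 ≈ -1.3564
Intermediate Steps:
D(j) = j*(119 + j)
I = 144 (I = -48*(-3) = 144)
(31959 + D(-150))/(-27133 + I) = (31959 - 150*(119 - 150))/(-27133 + 144) = (31959 - 150*(-31))/(-26989) = (31959 + 4650)*(-1/26989) = 36609*(-1/26989) = -36609/26989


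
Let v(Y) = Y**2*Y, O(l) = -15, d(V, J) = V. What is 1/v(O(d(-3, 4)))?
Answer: -1/3375 ≈ -0.00029630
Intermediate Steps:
v(Y) = Y**3
1/v(O(d(-3, 4))) = 1/((-15)**3) = 1/(-3375) = -1/3375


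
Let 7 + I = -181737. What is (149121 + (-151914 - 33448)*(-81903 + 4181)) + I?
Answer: 14406672741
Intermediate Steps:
I = -181744 (I = -7 - 181737 = -181744)
(149121 + (-151914 - 33448)*(-81903 + 4181)) + I = (149121 + (-151914 - 33448)*(-81903 + 4181)) - 181744 = (149121 - 185362*(-77722)) - 181744 = (149121 + 14406705364) - 181744 = 14406854485 - 181744 = 14406672741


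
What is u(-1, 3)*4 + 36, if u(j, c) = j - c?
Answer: 20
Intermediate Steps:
u(-1, 3)*4 + 36 = (-1 - 1*3)*4 + 36 = (-1 - 3)*4 + 36 = -4*4 + 36 = -16 + 36 = 20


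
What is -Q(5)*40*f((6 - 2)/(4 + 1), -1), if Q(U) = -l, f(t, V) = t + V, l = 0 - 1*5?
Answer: 40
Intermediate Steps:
l = -5 (l = 0 - 5 = -5)
f(t, V) = V + t
Q(U) = 5 (Q(U) = -1*(-5) = 5)
-Q(5)*40*f((6 - 2)/(4 + 1), -1) = -5*40*(-1 + (6 - 2)/(4 + 1)) = -200*(-1 + 4/5) = -200*(-1 + 4*(⅕)) = -200*(-1 + ⅘) = -200*(-1)/5 = -1*(-40) = 40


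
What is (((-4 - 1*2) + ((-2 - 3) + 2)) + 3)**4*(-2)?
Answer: -2592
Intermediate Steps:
(((-4 - 1*2) + ((-2 - 3) + 2)) + 3)**4*(-2) = (((-4 - 2) + (-5 + 2)) + 3)**4*(-2) = ((-6 - 3) + 3)**4*(-2) = (-9 + 3)**4*(-2) = (-6)**4*(-2) = 1296*(-2) = -2592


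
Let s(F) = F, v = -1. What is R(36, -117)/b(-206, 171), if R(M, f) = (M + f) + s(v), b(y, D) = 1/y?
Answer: 16892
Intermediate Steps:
R(M, f) = -1 + M + f (R(M, f) = (M + f) - 1 = -1 + M + f)
R(36, -117)/b(-206, 171) = (-1 + 36 - 117)/(1/(-206)) = -82/(-1/206) = -82*(-206) = 16892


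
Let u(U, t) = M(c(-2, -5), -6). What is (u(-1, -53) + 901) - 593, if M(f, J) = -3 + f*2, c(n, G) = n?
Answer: 301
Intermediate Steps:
M(f, J) = -3 + 2*f
u(U, t) = -7 (u(U, t) = -3 + 2*(-2) = -3 - 4 = -7)
(u(-1, -53) + 901) - 593 = (-7 + 901) - 593 = 894 - 593 = 301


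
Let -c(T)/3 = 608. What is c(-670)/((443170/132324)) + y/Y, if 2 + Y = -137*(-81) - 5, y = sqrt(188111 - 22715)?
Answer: -120679488/221585 + sqrt(41349)/5545 ≈ -544.58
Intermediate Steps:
c(T) = -1824 (c(T) = -3*608 = -1824)
y = 2*sqrt(41349) (y = sqrt(165396) = 2*sqrt(41349) ≈ 406.69)
Y = 11090 (Y = -2 + (-137*(-81) - 5) = -2 + (11097 - 5) = -2 + 11092 = 11090)
c(-670)/((443170/132324)) + y/Y = -1824/(443170/132324) + (2*sqrt(41349))/11090 = -1824/(443170*(1/132324)) + (2*sqrt(41349))*(1/11090) = -1824/221585/66162 + sqrt(41349)/5545 = -1824*66162/221585 + sqrt(41349)/5545 = -120679488/221585 + sqrt(41349)/5545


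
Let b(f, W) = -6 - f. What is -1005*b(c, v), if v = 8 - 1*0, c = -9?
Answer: -3015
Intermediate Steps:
v = 8 (v = 8 + 0 = 8)
-1005*b(c, v) = -1005*(-6 - 1*(-9)) = -1005*(-6 + 9) = -1005*3 = -3015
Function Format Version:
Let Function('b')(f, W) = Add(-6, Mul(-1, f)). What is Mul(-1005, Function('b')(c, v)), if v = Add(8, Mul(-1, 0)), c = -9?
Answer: -3015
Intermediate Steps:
v = 8 (v = Add(8, 0) = 8)
Mul(-1005, Function('b')(c, v)) = Mul(-1005, Add(-6, Mul(-1, -9))) = Mul(-1005, Add(-6, 9)) = Mul(-1005, 3) = -3015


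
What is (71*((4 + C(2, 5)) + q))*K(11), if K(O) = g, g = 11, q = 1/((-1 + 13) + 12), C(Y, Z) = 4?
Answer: 150733/24 ≈ 6280.5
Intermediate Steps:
q = 1/24 (q = 1/(12 + 12) = 1/24 ≈ 0.041667)
K(O) = 11
(71*((4 + C(2, 5)) + q))*K(11) = (71*((4 + 4) + 1/24))*11 = (71*(8 + 1/24))*11 = (71*(193/24))*11 = (13703/24)*11 = 150733/24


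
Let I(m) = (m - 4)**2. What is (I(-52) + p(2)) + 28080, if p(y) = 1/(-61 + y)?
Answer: 1841743/59 ≈ 31216.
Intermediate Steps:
I(m) = (-4 + m)**2
(I(-52) + p(2)) + 28080 = ((-4 - 52)**2 + 1/(-61 + 2)) + 28080 = ((-56)**2 + 1/(-59)) + 28080 = (3136 - 1/59) + 28080 = 185023/59 + 28080 = 1841743/59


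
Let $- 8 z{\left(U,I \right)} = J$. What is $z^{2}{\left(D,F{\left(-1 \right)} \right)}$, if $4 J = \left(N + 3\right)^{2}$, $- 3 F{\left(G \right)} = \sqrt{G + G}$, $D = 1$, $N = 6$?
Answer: $\frac{6561}{1024} \approx 6.4072$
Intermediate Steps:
$F{\left(G \right)} = - \frac{\sqrt{2} \sqrt{G}}{3}$ ($F{\left(G \right)} = - \frac{\sqrt{G + G}}{3} = - \frac{\sqrt{2 G}}{3} = - \frac{\sqrt{2} \sqrt{G}}{3}$)
$J = \frac{81}{4}$ ($J = \frac{\left(6 + 3\right)^{2}}{4} = \frac{9^{2}}{4} = \frac{1}{4} \cdot 81 = \frac{81}{4} \approx 20.25$)
$z{\left(U,I \right)} = - \frac{81}{32}$ ($z{\left(U,I \right)} = \left(- \frac{1}{8}\right) \frac{81}{4} = - \frac{81}{32}$)
$z^{2}{\left(D,F{\left(-1 \right)} \right)} = \left(- \frac{81}{32}\right)^{2} = \frac{6561}{1024}$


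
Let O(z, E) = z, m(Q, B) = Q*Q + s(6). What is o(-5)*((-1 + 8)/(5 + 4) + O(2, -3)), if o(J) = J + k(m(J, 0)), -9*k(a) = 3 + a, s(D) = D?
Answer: -1975/81 ≈ -24.383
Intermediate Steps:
m(Q, B) = 6 + Q² (m(Q, B) = Q*Q + 6 = Q² + 6 = 6 + Q²)
k(a) = -⅓ - a/9 (k(a) = -(3 + a)/9 = -⅓ - a/9)
o(J) = -1 + J - J²/9 (o(J) = J + (-⅓ - (6 + J²)/9) = J + (-⅓ + (-⅔ - J²/9)) = J + (-1 - J²/9) = -1 + J - J²/9)
o(-5)*((-1 + 8)/(5 + 4) + O(2, -3)) = (-1 - 5 - ⅑*(-5)²)*((-1 + 8)/(5 + 4) + 2) = (-1 - 5 - ⅑*25)*(7/9 + 2) = (-1 - 5 - 25/9)*(7*(⅑) + 2) = -79*(7/9 + 2)/9 = -79/9*25/9 = -1975/81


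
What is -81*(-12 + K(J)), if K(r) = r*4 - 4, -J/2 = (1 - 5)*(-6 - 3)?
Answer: 24624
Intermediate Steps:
J = -72 (J = -2*(1 - 5)*(-6 - 3) = -(-8)*(-9) = -2*36 = -72)
K(r) = -4 + 4*r (K(r) = 4*r - 4 = -4 + 4*r)
-81*(-12 + K(J)) = -81*(-12 + (-4 + 4*(-72))) = -81*(-12 + (-4 - 288)) = -81*(-12 - 292) = -81*(-304) = 24624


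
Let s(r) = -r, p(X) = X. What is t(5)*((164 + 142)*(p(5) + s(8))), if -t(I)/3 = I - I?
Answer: 0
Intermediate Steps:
t(I) = 0 (t(I) = -3*(I - I) = -3*0 = 0)
t(5)*((164 + 142)*(p(5) + s(8))) = 0*((164 + 142)*(5 - 1*8)) = 0*(306*(5 - 8)) = 0*(306*(-3)) = 0*(-918) = 0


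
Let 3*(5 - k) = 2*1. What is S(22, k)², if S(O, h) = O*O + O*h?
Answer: 3020644/9 ≈ 3.3563e+5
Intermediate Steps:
k = 13/3 (k = 5 - 2/3 = 5 - ⅓*2 = 5 - ⅔ = 13/3 ≈ 4.3333)
S(O, h) = O² + O*h
S(22, k)² = (22*(22 + 13/3))² = (22*(79/3))² = (1738/3)² = 3020644/9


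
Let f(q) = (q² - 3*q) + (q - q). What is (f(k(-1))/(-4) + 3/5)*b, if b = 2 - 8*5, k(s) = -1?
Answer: 76/5 ≈ 15.200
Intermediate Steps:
f(q) = q² - 3*q (f(q) = (q² - 3*q) + 0 = q² - 3*q)
b = -38 (b = 2 - 40 = -38)
(f(k(-1))/(-4) + 3/5)*b = (-(-3 - 1)/(-4) + 3/5)*(-38) = (-1*(-4)*(-¼) + 3*(⅕))*(-38) = (4*(-¼) + ⅗)*(-38) = (-1 + ⅗)*(-38) = -⅖*(-38) = 76/5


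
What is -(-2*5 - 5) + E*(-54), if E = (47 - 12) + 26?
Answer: -3279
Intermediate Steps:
E = 61 (E = 35 + 26 = 61)
-(-2*5 - 5) + E*(-54) = -(-2*5 - 5) + 61*(-54) = -(-10 - 5) - 3294 = -1*(-15) - 3294 = 15 - 3294 = -3279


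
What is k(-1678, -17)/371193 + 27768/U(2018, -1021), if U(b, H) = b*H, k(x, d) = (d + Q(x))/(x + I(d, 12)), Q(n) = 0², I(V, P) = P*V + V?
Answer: -9786751705975/726175597460823 ≈ -0.013477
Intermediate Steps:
I(V, P) = V + P*V
Q(n) = 0
k(x, d) = d/(x + 13*d) (k(x, d) = (d + 0)/(x + d*(1 + 12)) = d/(x + d*13) = d/(x + 13*d))
U(b, H) = H*b
k(-1678, -17)/371193 + 27768/U(2018, -1021) = -17/(-1678 + 13*(-17))/371193 + 27768/((-1021*2018)) = -17/(-1678 - 221)*(1/371193) + 27768/(-2060378) = -17/(-1899)*(1/371193) + 27768*(-1/2060378) = -17*(-1/1899)*(1/371193) - 13884/1030189 = (17/1899)*(1/371193) - 13884/1030189 = 17/704895507 - 13884/1030189 = -9786751705975/726175597460823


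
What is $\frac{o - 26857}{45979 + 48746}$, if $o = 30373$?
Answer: $\frac{1172}{31575} \approx 0.037118$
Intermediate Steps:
$\frac{o - 26857}{45979 + 48746} = \frac{30373 - 26857}{45979 + 48746} = \frac{3516}{94725} = 3516 \cdot \frac{1}{94725} = \frac{1172}{31575}$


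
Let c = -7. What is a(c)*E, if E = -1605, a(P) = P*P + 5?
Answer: -86670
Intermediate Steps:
a(P) = 5 + P**2 (a(P) = P**2 + 5 = 5 + P**2)
a(c)*E = (5 + (-7)**2)*(-1605) = (5 + 49)*(-1605) = 54*(-1605) = -86670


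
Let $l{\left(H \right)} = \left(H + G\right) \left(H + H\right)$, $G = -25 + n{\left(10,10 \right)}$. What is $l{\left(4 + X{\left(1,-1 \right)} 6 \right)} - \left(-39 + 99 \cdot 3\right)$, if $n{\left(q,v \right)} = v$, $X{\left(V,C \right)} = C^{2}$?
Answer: $-358$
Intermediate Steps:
$G = -15$ ($G = -25 + 10 = -15$)
$l{\left(H \right)} = 2 H \left(-15 + H\right)$ ($l{\left(H \right)} = \left(H - 15\right) \left(H + H\right) = \left(-15 + H\right) 2 H = 2 H \left(-15 + H\right)$)
$l{\left(4 + X{\left(1,-1 \right)} 6 \right)} - \left(-39 + 99 \cdot 3\right) = 2 \left(4 + \left(-1\right)^{2} \cdot 6\right) \left(-15 + \left(4 + \left(-1\right)^{2} \cdot 6\right)\right) - \left(-39 + 99 \cdot 3\right) = 2 \left(4 + 1 \cdot 6\right) \left(-15 + \left(4 + 1 \cdot 6\right)\right) - \left(-39 + 297\right) = 2 \left(4 + 6\right) \left(-15 + \left(4 + 6\right)\right) - 258 = 2 \cdot 10 \left(-15 + 10\right) - 258 = 2 \cdot 10 \left(-5\right) - 258 = -100 - 258 = -358$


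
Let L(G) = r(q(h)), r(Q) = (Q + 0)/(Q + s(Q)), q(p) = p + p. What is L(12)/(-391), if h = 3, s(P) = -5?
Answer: -6/391 ≈ -0.015345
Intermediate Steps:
q(p) = 2*p
r(Q) = Q/(-5 + Q) (r(Q) = (Q + 0)/(Q - 5) = Q/(-5 + Q))
L(G) = 6 (L(G) = (2*3)/(-5 + 2*3) = 6/(-5 + 6) = 6/1 = 6*1 = 6)
L(12)/(-391) = 6/(-391) = 6*(-1/391) = -6/391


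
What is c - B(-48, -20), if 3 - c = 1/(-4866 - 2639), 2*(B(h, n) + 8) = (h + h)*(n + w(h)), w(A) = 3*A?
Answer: -58996804/7505 ≈ -7861.0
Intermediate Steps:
B(h, n) = -8 + h*(n + 3*h) (B(h, n) = -8 + ((h + h)*(n + 3*h))/2 = -8 + ((2*h)*(n + 3*h))/2 = -8 + (2*h*(n + 3*h))/2 = -8 + h*(n + 3*h))
c = 22516/7505 (c = 3 - 1/(-4866 - 2639) = 3 - 1/(-7505) = 3 - 1*(-1/7505) = 3 + 1/7505 = 22516/7505 ≈ 3.0001)
c - B(-48, -20) = 22516/7505 - (-8 + 3*(-48)² - 48*(-20)) = 22516/7505 - (-8 + 3*2304 + 960) = 22516/7505 - (-8 + 6912 + 960) = 22516/7505 - 1*7864 = 22516/7505 - 7864 = -58996804/7505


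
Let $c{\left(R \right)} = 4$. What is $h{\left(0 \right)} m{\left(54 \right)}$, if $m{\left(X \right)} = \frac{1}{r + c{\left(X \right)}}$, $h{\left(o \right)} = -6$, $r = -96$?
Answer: $\frac{3}{46} \approx 0.065217$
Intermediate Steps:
$m{\left(X \right)} = - \frac{1}{92}$ ($m{\left(X \right)} = \frac{1}{-96 + 4} = \frac{1}{-92} = - \frac{1}{92}$)
$h{\left(0 \right)} m{\left(54 \right)} = \left(-6\right) \left(- \frac{1}{92}\right) = \frac{3}{46}$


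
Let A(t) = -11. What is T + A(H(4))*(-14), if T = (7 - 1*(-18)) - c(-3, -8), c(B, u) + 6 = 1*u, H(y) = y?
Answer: 193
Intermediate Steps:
c(B, u) = -6 + u (c(B, u) = -6 + 1*u = -6 + u)
T = 39 (T = (7 - 1*(-18)) - (-6 - 8) = (7 + 18) - 1*(-14) = 25 + 14 = 39)
T + A(H(4))*(-14) = 39 - 11*(-14) = 39 + 154 = 193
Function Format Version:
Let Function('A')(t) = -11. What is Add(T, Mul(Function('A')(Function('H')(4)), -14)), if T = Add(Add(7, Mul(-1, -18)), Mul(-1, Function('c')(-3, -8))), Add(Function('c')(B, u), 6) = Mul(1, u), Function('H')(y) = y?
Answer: 193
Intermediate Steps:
Function('c')(B, u) = Add(-6, u) (Function('c')(B, u) = Add(-6, Mul(1, u)) = Add(-6, u))
T = 39 (T = Add(Add(7, Mul(-1, -18)), Mul(-1, Add(-6, -8))) = Add(Add(7, 18), Mul(-1, -14)) = Add(25, 14) = 39)
Add(T, Mul(Function('A')(Function('H')(4)), -14)) = Add(39, Mul(-11, -14)) = Add(39, 154) = 193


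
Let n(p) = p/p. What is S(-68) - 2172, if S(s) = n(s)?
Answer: -2171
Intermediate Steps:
n(p) = 1
S(s) = 1
S(-68) - 2172 = 1 - 2172 = -2171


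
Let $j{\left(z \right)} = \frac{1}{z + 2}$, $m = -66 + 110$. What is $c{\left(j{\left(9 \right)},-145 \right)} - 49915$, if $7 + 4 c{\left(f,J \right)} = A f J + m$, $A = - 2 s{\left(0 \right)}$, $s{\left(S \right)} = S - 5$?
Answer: $- \frac{2197303}{44} \approx -49939.0$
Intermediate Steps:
$s{\left(S \right)} = -5 + S$
$A = 10$ ($A = - 2 \left(-5 + 0\right) = \left(-2\right) \left(-5\right) = 10$)
$m = 44$
$j{\left(z \right)} = \frac{1}{2 + z}$
$c{\left(f,J \right)} = \frac{37}{4} + \frac{5 J f}{2}$ ($c{\left(f,J \right)} = - \frac{7}{4} + \frac{10 f J + 44}{4} = - \frac{7}{4} + \frac{10 J f + 44}{4} = - \frac{7}{4} + \frac{44 + 10 J f}{4} = - \frac{7}{4} + \left(11 + \frac{5 J f}{2}\right) = \frac{37}{4} + \frac{5 J f}{2}$)
$c{\left(j{\left(9 \right)},-145 \right)} - 49915 = \left(\frac{37}{4} + \frac{5}{2} \left(-145\right) \frac{1}{2 + 9}\right) - 49915 = \left(\frac{37}{4} + \frac{5}{2} \left(-145\right) \frac{1}{11}\right) - 49915 = \left(\frac{37}{4} - \frac{725}{22}\right) - 49915 = - \frac{1043}{44} - 49915 = - \frac{2197303}{44}$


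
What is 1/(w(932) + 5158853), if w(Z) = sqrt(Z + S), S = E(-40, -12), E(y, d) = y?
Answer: 5158853/26613764274717 - 2*sqrt(223)/26613764274717 ≈ 1.9384e-7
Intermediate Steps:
S = -40
w(Z) = sqrt(-40 + Z) (w(Z) = sqrt(Z - 40) = sqrt(-40 + Z))
1/(w(932) + 5158853) = 1/(sqrt(-40 + 932) + 5158853) = 1/(sqrt(892) + 5158853) = 1/(2*sqrt(223) + 5158853) = 1/(5158853 + 2*sqrt(223))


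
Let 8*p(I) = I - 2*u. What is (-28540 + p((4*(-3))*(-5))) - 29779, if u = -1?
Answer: -233245/4 ≈ -58311.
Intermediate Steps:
p(I) = ¼ + I/8 (p(I) = (I - 2*(-1))/8 = (I + 2)/8 = (2 + I)/8 = ¼ + I/8)
(-28540 + p((4*(-3))*(-5))) - 29779 = (-28540 + (¼ + ((4*(-3))*(-5))/8)) - 29779 = (-28540 + (¼ + (-12*(-5))/8)) - 29779 = (-28540 + (¼ + (⅛)*60)) - 29779 = (-28540 + (¼ + 15/2)) - 29779 = (-28540 + 31/4) - 29779 = -114129/4 - 29779 = -233245/4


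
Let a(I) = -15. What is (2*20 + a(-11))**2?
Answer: 625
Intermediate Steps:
(2*20 + a(-11))**2 = (2*20 - 15)**2 = (40 - 15)**2 = 25**2 = 625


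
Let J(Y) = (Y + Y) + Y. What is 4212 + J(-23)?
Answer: 4143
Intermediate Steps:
J(Y) = 3*Y (J(Y) = 2*Y + Y = 3*Y)
4212 + J(-23) = 4212 + 3*(-23) = 4212 - 69 = 4143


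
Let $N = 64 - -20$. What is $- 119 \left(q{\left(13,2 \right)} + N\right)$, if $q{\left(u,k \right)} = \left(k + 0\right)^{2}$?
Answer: $-10472$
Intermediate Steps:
$q{\left(u,k \right)} = k^{2}$
$N = 84$ ($N = 64 + 20 = 84$)
$- 119 \left(q{\left(13,2 \right)} + N\right) = - 119 \left(2^{2} + 84\right) = - 119 \left(4 + 84\right) = \left(-119\right) 88 = -10472$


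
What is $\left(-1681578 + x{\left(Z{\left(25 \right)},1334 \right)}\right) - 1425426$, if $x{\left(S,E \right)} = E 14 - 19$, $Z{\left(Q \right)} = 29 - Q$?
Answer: $-3088347$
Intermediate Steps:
$x{\left(S,E \right)} = -19 + 14 E$ ($x{\left(S,E \right)} = 14 E - 19 = -19 + 14 E$)
$\left(-1681578 + x{\left(Z{\left(25 \right)},1334 \right)}\right) - 1425426 = \left(-1681578 + \left(-19 + 14 \cdot 1334\right)\right) - 1425426 = \left(-1681578 + \left(-19 + 18676\right)\right) - 1425426 = \left(-1681578 + 18657\right) - 1425426 = -1662921 - 1425426 = -3088347$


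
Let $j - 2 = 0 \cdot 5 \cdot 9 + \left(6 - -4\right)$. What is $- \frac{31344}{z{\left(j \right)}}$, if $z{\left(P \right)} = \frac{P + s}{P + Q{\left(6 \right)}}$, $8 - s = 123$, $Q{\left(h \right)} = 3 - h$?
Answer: $\frac{282096}{103} \approx 2738.8$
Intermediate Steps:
$s = -115$ ($s = 8 - 123 = -115$)
$j = 12$ ($j = 2 + \left(0 \cdot 5 \cdot 9 + \left(6 - -4\right)\right) = 2 + \left(0 \cdot 9 + \left(6 + 4\right)\right) = 2 + \left(0 + 10\right) = 2 + 10 = 12$)
$z{\left(P \right)} = \frac{-115 + P}{-3 + P}$ ($z{\left(P \right)} = \frac{P - 115}{P + \left(3 - 6\right)} = \frac{-115 + P}{P + \left(3 - 6\right)} = \frac{-115 + P}{P - 3} = \frac{-115 + P}{-3 + P}$)
$- \frac{31344}{z{\left(j \right)}} = - \frac{31344}{\frac{1}{-3 + 12} \left(-115 + 12\right)} = - \frac{31344}{\frac{1}{9} \left(-103\right)} = - \frac{31344}{- \frac{103}{9}} = \left(-31344\right) \left(- \frac{9}{103}\right) = \frac{282096}{103}$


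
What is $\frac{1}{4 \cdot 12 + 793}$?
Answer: $\frac{1}{841} \approx 0.0011891$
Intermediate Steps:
$\frac{1}{4 \cdot 12 + 793} = \frac{1}{48 + 793} = \frac{1}{841}$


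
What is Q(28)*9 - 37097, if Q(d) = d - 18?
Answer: -37007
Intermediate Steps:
Q(d) = -18 + d
Q(28)*9 - 37097 = (-18 + 28)*9 - 37097 = 10*9 - 37097 = 90 - 37097 = -37007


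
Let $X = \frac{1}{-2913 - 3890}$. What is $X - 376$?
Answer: $- \frac{2557929}{6803} \approx -376.0$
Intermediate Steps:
$X = - \frac{1}{6803}$ ($X = \frac{1}{-6803} = - \frac{1}{6803} \approx -0.00014699$)
$X - 376 = - \frac{1}{6803} - 376 = - \frac{2557929}{6803}$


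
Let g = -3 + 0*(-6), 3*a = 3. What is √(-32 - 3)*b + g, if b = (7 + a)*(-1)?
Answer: -3 - 8*I*√35 ≈ -3.0 - 47.329*I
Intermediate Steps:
a = 1 (a = (⅓)*3 = 1)
g = -3 (g = -3 + 0 = -3)
b = -8 (b = (7 + 1)*(-1) = 8*(-1) = -8)
√(-32 - 3)*b + g = √(-32 - 3)*(-8) - 3 = √(-35)*(-8) - 3 = (I*√35)*(-8) - 3 = -8*I*√35 - 3 = -3 - 8*I*√35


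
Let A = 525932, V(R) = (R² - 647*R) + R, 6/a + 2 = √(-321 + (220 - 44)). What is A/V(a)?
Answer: -2919054083*I/(-287493*I + 144417*√145) ≈ 270.12 - 1633.9*I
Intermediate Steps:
a = 6/(-2 + I*√145) (a = 6/(-2 + √(-321 + (220 - 44))) = 6/(-2 + √(-321 + 176)) = 6/(-2 + √(-145)) = 6/(-2 + I*√145) ≈ -0.080537 - 0.4849*I)
V(R) = R² - 646*R
A/V(a) = 525932/(((-12/149 - 6*I*√145/149)*(-646 + (-12/149 - 6*I*√145/149)))) = 525932/(((-12/149 - 6*I*√145/149)*(-96266/149 - 6*I*√145/149))) = 525932/(((-96266/149 - 6*I*√145/149)*(-12/149 - 6*I*√145/149))) = 525932*(1/((-96266/149 - 6*I*√145/149)*(-12/149 - 6*I*√145/149))) = 525932/((-96266/149 - 6*I*√145/149)*(-12/149 - 6*I*√145/149))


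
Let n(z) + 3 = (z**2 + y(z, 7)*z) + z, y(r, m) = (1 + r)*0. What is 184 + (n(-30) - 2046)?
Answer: -995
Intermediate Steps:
y(r, m) = 0
n(z) = -3 + z + z**2 (n(z) = -3 + ((z**2 + 0*z) + z) = -3 + ((z**2 + 0) + z) = -3 + (z**2 + z) = -3 + (z + z**2) = -3 + z + z**2)
184 + (n(-30) - 2046) = 184 + ((-3 - 30 + (-30)**2) - 2046) = 184 + ((-3 - 30 + 900) - 2046) = 184 + (867 - 2046) = 184 - 1179 = -995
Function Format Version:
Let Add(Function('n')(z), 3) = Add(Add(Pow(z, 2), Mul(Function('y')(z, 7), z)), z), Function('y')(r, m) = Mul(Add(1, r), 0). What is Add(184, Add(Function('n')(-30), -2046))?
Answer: -995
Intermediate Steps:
Function('y')(r, m) = 0
Function('n')(z) = Add(-3, z, Pow(z, 2)) (Function('n')(z) = Add(-3, Add(Add(Pow(z, 2), Mul(0, z)), z)) = Add(-3, Add(Add(Pow(z, 2), 0), z)) = Add(-3, Add(Pow(z, 2), z)) = Add(-3, Add(z, Pow(z, 2))) = Add(-3, z, Pow(z, 2)))
Add(184, Add(Function('n')(-30), -2046)) = Add(184, Add(Add(-3, -30, Pow(-30, 2)), -2046)) = Add(184, Add(Add(-3, -30, 900), -2046)) = Add(184, Add(867, -2046)) = Add(184, -1179) = -995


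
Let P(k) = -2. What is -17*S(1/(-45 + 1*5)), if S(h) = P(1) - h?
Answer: 1343/40 ≈ 33.575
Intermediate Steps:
S(h) = -2 - h
-17*S(1/(-45 + 1*5)) = -17*(-2 - 1/(-45 + 1*5)) = -17*(-2 - 1/(-45 + 5)) = -17*(-2 - 1/(-40)) = -17*(-2 - 1*(-1/40)) = -17*(-2 + 1/40) = -17*(-79/40) = 1343/40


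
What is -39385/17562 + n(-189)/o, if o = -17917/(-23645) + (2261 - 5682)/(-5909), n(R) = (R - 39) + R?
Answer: -828426200675/2636574279 ≈ -314.21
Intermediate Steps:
n(R) = -39 + 2*R (n(R) = (-39 + R) + R = -39 + 2*R)
o = 600518/449255 (o = -17917*(-1/23645) - 3421*(-1/5909) = 17917/23645 + 11/19 = 600518/449255 ≈ 1.3367)
-39385/17562 + n(-189)/o = -39385/17562 + (-39 + 2*(-189))/(600518/449255) = -39385*1/17562 + (-39 - 378)*(449255/600518) = -39385/17562 - 417*449255/600518 = -39385/17562 - 187339335/600518 = -828426200675/2636574279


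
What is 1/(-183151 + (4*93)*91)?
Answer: -1/149299 ≈ -6.6980e-6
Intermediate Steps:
1/(-183151 + (4*93)*91) = 1/(-183151 + 372*91) = 1/(-183151 + 33852) = 1/(-149299) = -1/149299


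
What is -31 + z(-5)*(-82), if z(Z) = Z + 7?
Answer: -195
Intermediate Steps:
z(Z) = 7 + Z
-31 + z(-5)*(-82) = -31 + (7 - 5)*(-82) = -31 + 2*(-82) = -31 - 164 = -195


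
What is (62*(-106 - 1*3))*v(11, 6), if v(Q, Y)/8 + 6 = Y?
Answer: 0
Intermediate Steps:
v(Q, Y) = -48 + 8*Y
(62*(-106 - 1*3))*v(11, 6) = (62*(-106 - 1*3))*(-48 + 8*6) = (62*(-106 - 3))*(-48 + 48) = (62*(-109))*0 = -6758*0 = 0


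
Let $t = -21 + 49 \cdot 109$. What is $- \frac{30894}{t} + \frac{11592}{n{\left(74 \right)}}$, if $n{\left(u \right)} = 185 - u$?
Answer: $\frac{510879}{5180} \approx 98.625$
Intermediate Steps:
$t = 5320$ ($t = -21 + 5341 = 5320$)
$- \frac{30894}{t} + \frac{11592}{n{\left(74 \right)}} = - \frac{30894}{5320} + \frac{11592}{185 - 74} = \left(-30894\right) \frac{1}{5320} + \frac{11592}{185 - 74} = - \frac{813}{140} + \frac{11592}{111} = - \frac{813}{140} + 11592 \cdot \frac{1}{111} = - \frac{813}{140} + \frac{3864}{37} = \frac{510879}{5180}$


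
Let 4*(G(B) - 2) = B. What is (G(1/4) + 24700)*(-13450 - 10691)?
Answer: -9541319853/16 ≈ -5.9633e+8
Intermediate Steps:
G(B) = 2 + B/4
(G(1/4) + 24700)*(-13450 - 10691) = ((2 + (1/4)/4) + 24700)*(-13450 - 10691) = ((2 + (1/4)*(1/4)) + 24700)*(-24141) = ((2 + 1/16) + 24700)*(-24141) = (33/16 + 24700)*(-24141) = (395233/16)*(-24141) = -9541319853/16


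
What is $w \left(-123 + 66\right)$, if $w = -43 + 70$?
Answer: $-1539$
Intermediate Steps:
$w = 27$
$w \left(-123 + 66\right) = 27 \left(-123 + 66\right) = 27 \left(-57\right) = -1539$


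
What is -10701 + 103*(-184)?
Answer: -29653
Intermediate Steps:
-10701 + 103*(-184) = -10701 - 18952 = -29653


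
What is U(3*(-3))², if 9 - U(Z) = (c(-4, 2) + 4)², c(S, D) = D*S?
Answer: 49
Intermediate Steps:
U(Z) = -7 (U(Z) = 9 - (2*(-4) + 4)² = 9 - (-8 + 4)² = 9 - 1*(-4)² = 9 - 1*16 = 9 - 16 = -7)
U(3*(-3))² = (-7)² = 49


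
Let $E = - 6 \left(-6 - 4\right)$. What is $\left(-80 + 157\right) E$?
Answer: $4620$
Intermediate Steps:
$E = 60$ ($E = \left(-6\right) \left(-10\right) = 60$)
$\left(-80 + 157\right) E = \left(-80 + 157\right) 60 = 77 \cdot 60 = 4620$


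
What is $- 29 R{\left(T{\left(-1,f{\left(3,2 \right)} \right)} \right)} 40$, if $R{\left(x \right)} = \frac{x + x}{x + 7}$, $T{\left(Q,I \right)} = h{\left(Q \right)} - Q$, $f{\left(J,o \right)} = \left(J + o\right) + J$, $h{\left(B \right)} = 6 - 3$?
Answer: $- \frac{9280}{11} \approx -843.64$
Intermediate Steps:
$h{\left(B \right)} = 3$
$f{\left(J,o \right)} = o + 2 J$
$T{\left(Q,I \right)} = 3 - Q$
$R{\left(x \right)} = \frac{2 x}{7 + x}$
$- 29 R{\left(T{\left(-1,f{\left(3,2 \right)} \right)} \right)} 40 = - 29 \frac{2 \left(3 - -1\right)}{7 + \left(3 - -1\right)} 40 = - 29 \frac{2 \left(3 + 1\right)}{7 + \left(3 + 1\right)} 40 = - 29 \cdot 2 \cdot 4 \frac{1}{7 + 4} \cdot 40 = - 29 \cdot 2 \cdot 4 \cdot \frac{1}{11} \cdot 40 = \left(-29\right) \frac{8}{11} \cdot 40 = \left(- \frac{232}{11}\right) 40 = - \frac{9280}{11}$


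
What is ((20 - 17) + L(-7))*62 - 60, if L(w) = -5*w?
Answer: 2296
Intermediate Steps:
((20 - 17) + L(-7))*62 - 60 = ((20 - 17) - 5*(-7))*62 - 60 = (3 + 35)*62 - 60 = 38*62 - 60 = 2356 - 60 = 2296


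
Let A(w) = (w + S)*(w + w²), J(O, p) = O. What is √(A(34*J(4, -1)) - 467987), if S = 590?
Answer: √13058845 ≈ 3613.7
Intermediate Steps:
A(w) = (590 + w)*(w + w²) (A(w) = (w + 590)*(w + w²) = (590 + w)*(w + w²))
√(A(34*J(4, -1)) - 467987) = √((34*4)*(590 + (34*4)² + 591*(34*4)) - 467987) = √(136*(590 + 136² + 591*136) - 467987) = √(136*(590 + 18496 + 80376) - 467987) = √(136*99462 - 467987) = √(13526832 - 467987) = √13058845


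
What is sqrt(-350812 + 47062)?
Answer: 225*I*sqrt(6) ≈ 551.13*I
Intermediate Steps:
sqrt(-350812 + 47062) = sqrt(-303750) = 225*I*sqrt(6)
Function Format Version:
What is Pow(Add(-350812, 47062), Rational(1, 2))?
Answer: Mul(225, I, Pow(6, Rational(1, 2))) ≈ Mul(551.13, I)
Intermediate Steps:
Pow(Add(-350812, 47062), Rational(1, 2)) = Pow(-303750, Rational(1, 2)) = Mul(225, I, Pow(6, Rational(1, 2)))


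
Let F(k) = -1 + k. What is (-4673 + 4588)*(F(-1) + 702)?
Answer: -59500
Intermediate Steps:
(-4673 + 4588)*(F(-1) + 702) = (-4673 + 4588)*((-1 - 1) + 702) = -85*(-2 + 702) = -85*700 = -59500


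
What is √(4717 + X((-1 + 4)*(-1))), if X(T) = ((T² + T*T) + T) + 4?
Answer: 8*√74 ≈ 68.819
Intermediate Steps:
X(T) = 4 + T + 2*T² (X(T) = ((T² + T²) + T) + 4 = (2*T² + T) + 4 = (T + 2*T²) + 4 = 4 + T + 2*T²)
√(4717 + X((-1 + 4)*(-1))) = √(4717 + (4 + (-1 + 4)*(-1) + 2*((-1 + 4)*(-1))²)) = √(4717 + (4 + 3*(-1) + 2*(3*(-1))²)) = √(4717 + (4 - 3 + 2*(-3)²)) = √(4717 + (4 - 3 + 2*9)) = √(4717 + (4 - 3 + 18)) = √(4717 + 19) = √4736 = 8*√74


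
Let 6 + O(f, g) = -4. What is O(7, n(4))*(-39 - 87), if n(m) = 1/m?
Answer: 1260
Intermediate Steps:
n(m) = 1/m
O(f, g) = -10 (O(f, g) = -6 - 4 = -10)
O(7, n(4))*(-39 - 87) = -10*(-39 - 87) = -10*(-126) = 1260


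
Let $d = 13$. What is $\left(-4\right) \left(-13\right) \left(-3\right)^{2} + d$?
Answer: $481$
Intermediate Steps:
$\left(-4\right) \left(-13\right) \left(-3\right)^{2} + d = \left(-4\right) \left(-13\right) \left(-3\right)^{2} + 13 = 52 \cdot 9 + 13 = 468 + 13 = 481$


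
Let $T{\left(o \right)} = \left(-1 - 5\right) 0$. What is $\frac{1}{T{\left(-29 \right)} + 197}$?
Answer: $\frac{1}{197} \approx 0.0050761$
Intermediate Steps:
$T{\left(o \right)} = 0$ ($T{\left(o \right)} = \left(-6\right) 0 = 0$)
$\frac{1}{T{\left(-29 \right)} + 197} = \frac{1}{0 + 197} = \frac{1}{197}$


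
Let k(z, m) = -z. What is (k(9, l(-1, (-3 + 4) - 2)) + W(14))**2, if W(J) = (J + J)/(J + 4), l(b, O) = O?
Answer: 4489/81 ≈ 55.420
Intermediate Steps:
W(J) = 2*J/(4 + J) (W(J) = (2*J)/(4 + J) = 2*J/(4 + J))
(k(9, l(-1, (-3 + 4) - 2)) + W(14))**2 = (-1*9 + 2*14/(4 + 14))**2 = (-9 + 2*14/18)**2 = (-9 + 2*14*(1/18))**2 = (-9 + 14/9)**2 = (-67/9)**2 = 4489/81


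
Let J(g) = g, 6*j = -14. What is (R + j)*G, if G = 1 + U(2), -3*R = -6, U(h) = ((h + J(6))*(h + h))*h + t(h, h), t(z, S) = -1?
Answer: -64/3 ≈ -21.333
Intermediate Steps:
j = -7/3 (j = (⅙)*(-14) = -7/3 ≈ -2.3333)
U(h) = -1 + 2*h²*(6 + h) (U(h) = ((h + 6)*(h + h))*h - 1 = ((6 + h)*(2*h))*h - 1 = (2*h*(6 + h))*h - 1 = 2*h²*(6 + h) - 1 = -1 + 2*h²*(6 + h))
R = 2 (R = -⅓*(-6) = 2)
G = 64 (G = 1 + (-1 + 2*2³ + 12*2²) = 1 + (-1 + 2*8 + 12*4) = 1 + (-1 + 16 + 48) = 1 + 63 = 64)
(R + j)*G = (2 - 7/3)*64 = -⅓*64 = -64/3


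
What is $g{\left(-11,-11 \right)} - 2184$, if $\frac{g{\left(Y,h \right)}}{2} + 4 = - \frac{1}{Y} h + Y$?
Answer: $-2216$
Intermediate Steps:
$g{\left(Y,h \right)} = -8 + 2 Y - \frac{2 h}{Y}$ ($g{\left(Y,h \right)} = -8 + 2 \left(- \frac{1}{Y} h + Y\right) = -8 + 2 \left(- \frac{h}{Y} + Y\right) = -8 + 2 \left(Y - \frac{h}{Y}\right) = -8 + \left(2 Y - \frac{2 h}{Y}\right) = -8 + 2 Y - \frac{2 h}{Y}$)
$g{\left(-11,-11 \right)} - 2184 = \left(-8 + 2 \left(-11\right) - - \frac{22}{-11}\right) - 2184 = \left(-8 - 22 - \left(-22\right) \left(- \frac{1}{11}\right)\right) - 2184 = \left(-8 - 22 - 2\right) - 2184 = -32 - 2184 = -2216$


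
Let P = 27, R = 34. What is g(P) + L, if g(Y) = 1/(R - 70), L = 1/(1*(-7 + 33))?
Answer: 5/468 ≈ 0.010684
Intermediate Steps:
L = 1/26 (L = 1/(1*26) = 1/26 ≈ 0.038462)
g(Y) = -1/36 (g(Y) = 1/(34 - 70) = 1/(-36) = -1/36)
g(P) + L = -1/36 + 1/26 = 5/468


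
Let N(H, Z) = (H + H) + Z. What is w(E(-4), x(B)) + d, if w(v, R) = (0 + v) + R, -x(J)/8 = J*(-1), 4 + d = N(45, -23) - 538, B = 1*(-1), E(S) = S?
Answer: -487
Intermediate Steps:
B = -1
N(H, Z) = Z + 2*H (N(H, Z) = 2*H + Z = Z + 2*H)
d = -475 (d = -4 + ((-23 + 2*45) - 538) = -4 + ((-23 + 90) - 538) = -4 + (67 - 538) = -4 - 471 = -475)
x(J) = 8*J (x(J) = -8*J*(-1) = -(-8)*J = 8*J)
w(v, R) = R + v (w(v, R) = v + R = R + v)
w(E(-4), x(B)) + d = (8*(-1) - 4) - 475 = (-8 - 4) - 475 = -12 - 475 = -487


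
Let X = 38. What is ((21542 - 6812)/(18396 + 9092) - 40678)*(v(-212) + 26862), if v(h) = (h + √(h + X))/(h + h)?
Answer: -30036093074575/27488 + 559071067*I*√174/5827456 ≈ -1.0927e+9 + 1265.5*I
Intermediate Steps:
v(h) = (h + √(38 + h))/(2*h) (v(h) = (h + √(h + 38))/(h + h) = (h + √(38 + h))/((2*h)) = (h + √(38 + h))*(1/(2*h)) = (h + √(38 + h))/(2*h))
((21542 - 6812)/(18396 + 9092) - 40678)*(v(-212) + 26862) = ((21542 - 6812)/(18396 + 9092) - 40678)*((½)*(-212 + √(38 - 212))/(-212) + 26862) = (14730/27488 - 40678)*((½)*(-1/212)*(-212 + √(-174)) + 26862) = (14730*(1/27488) - 40678)*((½)*(-1/212)*(-212 + I*√174) + 26862) = (7365/13744 - 40678)*((½ - I*√174/424) + 26862) = -559071067*(53725/2 - I*√174/424)/13744 = -30036093074575/27488 + 559071067*I*√174/5827456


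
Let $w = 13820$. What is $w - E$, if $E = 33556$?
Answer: $-19736$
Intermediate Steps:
$w - E = 13820 - 33556 = -19736$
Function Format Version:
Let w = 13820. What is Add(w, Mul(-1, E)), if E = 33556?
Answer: -19736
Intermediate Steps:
Add(w, Mul(-1, E)) = Add(13820, Mul(-1, 33556)) = Add(13820, -33556) = -19736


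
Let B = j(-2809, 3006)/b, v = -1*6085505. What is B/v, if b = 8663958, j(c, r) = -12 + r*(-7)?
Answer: 121/303014711085 ≈ 3.9932e-10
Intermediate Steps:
j(c, r) = -12 - 7*r
v = -6085505
B = -3509/1443993 (B = (-12 - 7*3006)/8663958 = (-12 - 21042)*(1/8663958) = -21054*1/8663958 = -3509/1443993 ≈ -0.0024301)
B/v = -3509/1443993/(-6085505) = -3509/1443993*(-1/6085505) = 121/303014711085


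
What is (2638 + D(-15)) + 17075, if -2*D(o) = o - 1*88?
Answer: 39529/2 ≈ 19765.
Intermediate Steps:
D(o) = 44 - o/2 (D(o) = -(o - 1*88)/2 = -(o - 88)/2 = -(-88 + o)/2 = 44 - o/2)
(2638 + D(-15)) + 17075 = (2638 + (44 - 1/2*(-15))) + 17075 = (2638 + (44 + 15/2)) + 17075 = (2638 + 103/2) + 17075 = 5379/2 + 17075 = 39529/2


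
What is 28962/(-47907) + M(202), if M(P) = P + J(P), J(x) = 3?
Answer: 1087997/5323 ≈ 204.40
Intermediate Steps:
M(P) = 3 + P (M(P) = P + 3 = 3 + P)
28962/(-47907) + M(202) = 28962/(-47907) + (3 + 202) = 28962*(-1/47907) + 205 = -3218/5323 + 205 = 1087997/5323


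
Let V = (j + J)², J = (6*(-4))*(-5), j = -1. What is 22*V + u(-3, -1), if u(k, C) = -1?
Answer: 311541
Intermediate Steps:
J = 120 (J = -24*(-5) = 120)
V = 14161 (V = (-1 + 120)² = 119² = 14161)
22*V + u(-3, -1) = 22*14161 - 1 = 311542 - 1 = 311541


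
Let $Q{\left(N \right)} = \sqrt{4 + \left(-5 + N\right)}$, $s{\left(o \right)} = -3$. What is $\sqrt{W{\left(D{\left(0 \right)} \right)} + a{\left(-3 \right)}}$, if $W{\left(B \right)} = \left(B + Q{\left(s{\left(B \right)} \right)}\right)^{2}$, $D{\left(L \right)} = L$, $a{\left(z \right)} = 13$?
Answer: $3$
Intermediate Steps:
$Q{\left(N \right)} = \sqrt{-1 + N}$
$W{\left(B \right)} = \left(B + 2 i\right)^{2}$ ($W{\left(B \right)} = \left(B + \sqrt{-1 - 3}\right)^{2} = \left(B + \sqrt{-4}\right)^{2} = \left(B + 2 i\right)^{2}$)
$\sqrt{W{\left(D{\left(0 \right)} \right)} + a{\left(-3 \right)}} = \sqrt{\left(0 + 2 i\right)^{2} + 13} = \sqrt{\left(2 i\right)^{2} + 13} = \sqrt{-4 + 13} = \sqrt{9} = 3$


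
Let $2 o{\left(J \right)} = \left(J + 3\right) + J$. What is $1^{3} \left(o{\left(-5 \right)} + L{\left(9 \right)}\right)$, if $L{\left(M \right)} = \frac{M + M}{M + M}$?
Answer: $- \frac{5}{2} \approx -2.5$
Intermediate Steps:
$L{\left(M \right)} = 1$ ($L{\left(M \right)} = \frac{2 M}{2 M} = 2 M \frac{1}{2 M} = 1$)
$o{\left(J \right)} = \frac{3}{2} + J$ ($o{\left(J \right)} = \frac{\left(J + 3\right) + J}{2} = \frac{\left(3 + J\right) + J}{2} = \frac{3 + 2 J}{2} = \frac{3}{2} + J$)
$1^{3} \left(o{\left(-5 \right)} + L{\left(9 \right)}\right) = 1^{3} \left(\left(\frac{3}{2} - 5\right) + 1\right) = 1 \left(- \frac{7}{2} + 1\right) = 1 \left(- \frac{5}{2}\right) = - \frac{5}{2}$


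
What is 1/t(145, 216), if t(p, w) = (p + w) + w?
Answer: 1/577 ≈ 0.0017331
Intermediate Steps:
t(p, w) = p + 2*w
1/t(145, 216) = 1/(145 + 2*216) = 1/(145 + 432) = 1/577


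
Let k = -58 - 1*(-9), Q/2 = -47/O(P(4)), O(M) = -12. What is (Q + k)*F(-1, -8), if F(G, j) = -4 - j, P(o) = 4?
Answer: -494/3 ≈ -164.67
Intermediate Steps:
Q = 47/6 (Q = 2*(-47/(-12)) = 2*(-47*(-1/12)) = 2*(47/12) = 47/6 ≈ 7.8333)
k = -49 (k = -58 + 9 = -49)
(Q + k)*F(-1, -8) = (47/6 - 49)*(-4 - 1*(-8)) = -247*(-4 + 8)/6 = -247/6*4 = -494/3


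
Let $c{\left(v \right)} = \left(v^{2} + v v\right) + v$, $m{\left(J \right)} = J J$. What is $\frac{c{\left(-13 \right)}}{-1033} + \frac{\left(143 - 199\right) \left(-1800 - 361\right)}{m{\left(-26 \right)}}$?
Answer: $\frac{31197457}{174577} \approx 178.7$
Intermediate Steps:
$m{\left(J \right)} = J^{2}$
$c{\left(v \right)} = v + 2 v^{2}$ ($c{\left(v \right)} = \left(v^{2} + v^{2}\right) + v = 2 v^{2} + v = v + 2 v^{2}$)
$\frac{c{\left(-13 \right)}}{-1033} + \frac{\left(143 - 199\right) \left(-1800 - 361\right)}{m{\left(-26 \right)}} = \frac{\left(-13\right) \left(1 + 2 \left(-13\right)\right)}{-1033} + \frac{\left(143 - 199\right) \left(-1800 - 361\right)}{\left(-26\right)^{2}} = - 13 \left(1 - 26\right) \left(- \frac{1}{1033}\right) + \frac{\left(-56\right) \left(-2161\right)}{676} = \left(-13\right) \left(-25\right) \left(- \frac{1}{1033}\right) + 121016 \cdot \frac{1}{676} = 325 \left(- \frac{1}{1033}\right) + \frac{30254}{169} = - \frac{325}{1033} + \frac{30254}{169} = \frac{31197457}{174577}$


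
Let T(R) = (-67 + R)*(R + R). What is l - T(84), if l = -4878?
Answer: -7734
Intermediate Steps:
T(R) = 2*R*(-67 + R) (T(R) = (-67 + R)*(2*R) = 2*R*(-67 + R))
l - T(84) = -4878 - 2*84*(-67 + 84) = -4878 - 2*84*17 = -4878 - 1*2856 = -4878 - 2856 = -7734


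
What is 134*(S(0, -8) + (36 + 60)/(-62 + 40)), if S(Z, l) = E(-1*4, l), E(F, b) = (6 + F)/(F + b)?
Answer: -20033/33 ≈ -607.06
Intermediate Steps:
E(F, b) = (6 + F)/(F + b)
S(Z, l) = 2/(-4 + l) (S(Z, l) = (6 - 1*4)/(-1*4 + l) = (6 - 4)/(-4 + l) = 2/(-4 + l))
134*(S(0, -8) + (36 + 60)/(-62 + 40)) = 134*(2/(-4 - 8) + (36 + 60)/(-62 + 40)) = 134*(2/(-12) + 96/(-22)) = 134*(2*(-1/12) + 96*(-1/22)) = 134*(-⅙ - 48/11) = 134*(-299/66) = -20033/33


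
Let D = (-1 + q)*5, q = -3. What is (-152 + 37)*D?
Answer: 2300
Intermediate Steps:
D = -20 (D = (-1 - 3)*5 = -4*5 = -20)
(-152 + 37)*D = (-152 + 37)*(-20) = -115*(-20) = 2300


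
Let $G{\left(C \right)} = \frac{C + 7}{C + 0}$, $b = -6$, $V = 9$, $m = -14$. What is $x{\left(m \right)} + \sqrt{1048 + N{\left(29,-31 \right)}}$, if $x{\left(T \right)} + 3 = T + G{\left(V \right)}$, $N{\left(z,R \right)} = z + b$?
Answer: $- \frac{137}{9} + 3 \sqrt{119} \approx 17.504$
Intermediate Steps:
$G{\left(C \right)} = \frac{7 + C}{C}$
$N{\left(z,R \right)} = -6 + z$ ($N{\left(z,R \right)} = z - 6 = -6 + z$)
$x{\left(T \right)} = - \frac{11}{9} + T$ ($x{\left(T \right)} = -3 + \left(T + \frac{7 + 9}{9}\right) = -3 + \left(T + \frac{1}{9} \cdot 16\right) = -3 + \left(T + \frac{16}{9}\right) = -3 + \left(\frac{16}{9} + T\right) = - \frac{11}{9} + T$)
$x{\left(m \right)} + \sqrt{1048 + N{\left(29,-31 \right)}} = \left(- \frac{11}{9} - 14\right) + \sqrt{1048 + \left(-6 + 29\right)} = - \frac{137}{9} + \sqrt{1048 + 23} = - \frac{137}{9} + \sqrt{1071} = - \frac{137}{9} + 3 \sqrt{119}$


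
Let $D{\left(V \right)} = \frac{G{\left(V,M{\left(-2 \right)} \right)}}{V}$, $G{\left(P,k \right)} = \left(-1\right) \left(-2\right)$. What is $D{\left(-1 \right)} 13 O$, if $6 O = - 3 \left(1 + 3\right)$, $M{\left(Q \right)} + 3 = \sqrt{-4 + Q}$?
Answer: $52$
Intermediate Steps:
$M{\left(Q \right)} = -3 + \sqrt{-4 + Q}$
$G{\left(P,k \right)} = 2$
$O = -2$ ($O = \frac{\left(-3\right) \left(1 + 3\right)}{6} = \frac{\left(-3\right) 4}{6} = \frac{1}{6} \left(-12\right) = -2$)
$D{\left(V \right)} = \frac{2}{V}$
$D{\left(-1 \right)} 13 O = \frac{2}{-1} \cdot 13 \left(-2\right) = 2 \left(-1\right) 13 \left(-2\right) = \left(-2\right) 13 \left(-2\right) = \left(-26\right) \left(-2\right) = 52$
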